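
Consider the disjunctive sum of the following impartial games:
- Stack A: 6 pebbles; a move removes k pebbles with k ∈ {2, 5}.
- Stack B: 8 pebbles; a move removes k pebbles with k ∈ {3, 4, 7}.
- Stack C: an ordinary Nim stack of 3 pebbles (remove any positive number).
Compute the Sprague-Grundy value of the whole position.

0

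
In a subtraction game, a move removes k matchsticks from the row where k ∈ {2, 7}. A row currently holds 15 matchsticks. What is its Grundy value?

1

Compute g(0), g(1), … for moves {2, 7}:
k:     0  1  2  3  4  5  6  7  8  9 10 11 12 13 14 15
g(k):  0  0  1  1  0  0  1  1  2  0  0  1  1  0  0  1
So g(15) = 1.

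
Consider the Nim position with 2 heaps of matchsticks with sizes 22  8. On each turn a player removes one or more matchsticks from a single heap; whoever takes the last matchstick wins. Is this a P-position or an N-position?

In binary:
  10110  (22)
  01000  (8)
  -----
  11110  (30)
The nim-sum is 30 ≠ 0, so this is an N-position: the player to move can win.

N-position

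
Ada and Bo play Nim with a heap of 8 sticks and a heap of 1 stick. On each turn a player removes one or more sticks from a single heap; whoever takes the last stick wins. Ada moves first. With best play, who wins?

Compute the nim-sum pairwise:
8 ^ 1 = 9
The nim-sum is 9 ≠ 0, so this is an N-position: the player to move can win; Ada has a winning move.

Ada wins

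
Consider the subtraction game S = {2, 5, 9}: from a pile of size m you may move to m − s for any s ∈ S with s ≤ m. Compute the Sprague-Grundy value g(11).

Build the Grundy sequence with g(k) = mex{g(k−s) : s ∈ {2, 5, 9}, s ≤ k}:
k:     0  1  2  3  4  5  6  7  8  9 10 11
g(k):  0  0  1  1  0  2  1  0  0  1  1  0
So g(11) = 0.

0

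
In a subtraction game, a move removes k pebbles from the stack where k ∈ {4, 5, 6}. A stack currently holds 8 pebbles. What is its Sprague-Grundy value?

Compute g(0), g(1), … for moves {4, 5, 6}:
k:     0  1  2  3  4  5  6  7  8
g(k):  0  0  0  0  1  1  1  1  2
So g(8) = 2.

2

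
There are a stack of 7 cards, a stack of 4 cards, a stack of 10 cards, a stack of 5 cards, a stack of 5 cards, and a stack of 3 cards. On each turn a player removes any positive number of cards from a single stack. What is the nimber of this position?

10

Nim-sum: 7 XOR 4 XOR 10 XOR 5 XOR 5 XOR 3 = 10.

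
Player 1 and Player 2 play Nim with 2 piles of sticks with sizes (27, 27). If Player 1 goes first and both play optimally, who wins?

Player 2 wins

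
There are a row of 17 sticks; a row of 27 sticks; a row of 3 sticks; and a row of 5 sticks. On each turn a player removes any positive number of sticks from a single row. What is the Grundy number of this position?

12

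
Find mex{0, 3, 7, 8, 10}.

0 is in the set but 1 is not, so the mex is 1.

1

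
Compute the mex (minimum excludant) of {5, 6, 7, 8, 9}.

0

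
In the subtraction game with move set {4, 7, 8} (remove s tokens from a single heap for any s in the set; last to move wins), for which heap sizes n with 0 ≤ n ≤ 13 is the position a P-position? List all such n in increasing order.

Grundy values for subtraction set {4, 7, 8}:
g(0) = mex{} = 0
g(1) = mex{} = 0
g(2) = mex{} = 0
g(3) = mex{} = 0
g(4) = mex{0} = 1
g(5) = mex{0} = 1
g(6) = mex{0} = 1
g(7) = mex{0} = 1
g(8) = mex{0,1} = 2
g(9) = mex{0,1} = 2
g(10) = mex{0,1} = 2
g(11) = mex{0,1} = 2
g(12) = mex{1,2} = 0
g(13) = mex{1,2} = 0
The P-positions (g = 0) in 0..13 are 0, 1, 2, 3, 12, 13.

0, 1, 2, 3, 12, 13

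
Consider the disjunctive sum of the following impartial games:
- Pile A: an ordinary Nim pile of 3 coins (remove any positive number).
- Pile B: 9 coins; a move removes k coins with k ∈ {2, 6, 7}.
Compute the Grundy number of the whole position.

3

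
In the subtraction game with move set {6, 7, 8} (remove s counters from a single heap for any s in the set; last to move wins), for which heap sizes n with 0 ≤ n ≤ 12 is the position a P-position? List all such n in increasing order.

0, 1, 2, 3, 4, 5

Grundy values for subtraction set {6, 7, 8}:
g(0) = mex{} = 0
g(1) = mex{} = 0
g(2) = mex{} = 0
g(3) = mex{} = 0
g(4) = mex{} = 0
g(5) = mex{} = 0
g(6) = mex{0} = 1
g(7) = mex{0} = 1
g(8) = mex{0} = 1
g(9) = mex{0} = 1
g(10) = mex{0} = 1
g(11) = mex{0} = 1
g(12) = mex{0,1} = 2
The P-positions (g = 0) in 0..12 are 0, 1, 2, 3, 4, 5.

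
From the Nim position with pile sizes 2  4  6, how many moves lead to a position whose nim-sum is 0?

0

Nim-sum: 2 ^ 4 ^ 6 = 0.
The nim-sum is already 0, so every move leaves a nonzero nim-sum — there are no winning moves.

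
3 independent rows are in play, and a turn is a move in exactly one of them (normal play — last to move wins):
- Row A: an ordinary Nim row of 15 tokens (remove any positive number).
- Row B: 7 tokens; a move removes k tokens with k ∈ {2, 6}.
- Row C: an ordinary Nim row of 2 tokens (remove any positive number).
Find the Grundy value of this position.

Row A is a plain Nim row of size 15, so its Grundy value is 15.
Grundy values for row B (subtraction set {2, 6}):
g(0) = mex{} = 0
g(1) = mex{} = 0
g(2) = mex{0} = 1
g(3) = mex{0} = 1
g(4) = mex{1} = 0
g(5) = mex{1} = 0
g(6) = mex{0} = 1
g(7) = mex{0} = 1
So g(7) = 1.
Row C is a plain Nim row of size 2, so its Grundy value is 2.
The value of a disjunctive sum is the nim-sum of the parts.
Combined value = 15 XOR 1 XOR 2 = 12.

12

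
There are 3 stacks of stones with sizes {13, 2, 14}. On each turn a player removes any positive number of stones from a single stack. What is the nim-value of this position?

1

Bitwise XOR of the heap sizes:
  1101  (13)
  0010  (2)
  1110  (14)
  ----
  0001  (1)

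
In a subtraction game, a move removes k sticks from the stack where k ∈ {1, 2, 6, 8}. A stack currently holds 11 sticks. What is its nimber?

Compute g(0), g(1), … for moves {1, 2, 6, 8}:
k:     0  1  2  3  4  5  6  7  8  9 10 11
g(k):  0  1  2  0  1  2  3  0  1  2  0  1
So g(11) = 1.

1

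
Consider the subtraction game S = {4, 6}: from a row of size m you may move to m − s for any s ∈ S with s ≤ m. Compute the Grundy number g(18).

Compute g(0), g(1), … for moves {4, 6}:
k:     0  1  2  3  4  5  6  7  8  9 10 11 12 13 14 15 16 17 18
g(k):  0  0  0  0  1  1  1  1  2  2  0  0  0  0  1  1  1  1  2
So g(18) = 2.

2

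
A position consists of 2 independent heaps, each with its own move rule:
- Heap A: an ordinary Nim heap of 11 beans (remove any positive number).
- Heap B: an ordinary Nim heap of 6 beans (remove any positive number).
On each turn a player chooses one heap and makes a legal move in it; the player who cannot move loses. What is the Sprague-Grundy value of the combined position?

13

Heap A is a plain Nim heap of size 11, so its Grundy value is 11.
Heap B is a plain Nim heap of size 6, so its Grundy value is 6.
The value of a disjunctive sum is the nim-sum of the parts.
Combined value = 11 XOR 6 = 13.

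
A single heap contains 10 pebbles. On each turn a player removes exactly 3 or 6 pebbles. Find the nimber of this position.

Grundy values for subtraction set {3, 6}:
k:     0  1  2  3  4  5  6  7  8  9 10
g(k):  0  0  0  1  1  1  2  2  2  0  0
So g(10) = 0.

0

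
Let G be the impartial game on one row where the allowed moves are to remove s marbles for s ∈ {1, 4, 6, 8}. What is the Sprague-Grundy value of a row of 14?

0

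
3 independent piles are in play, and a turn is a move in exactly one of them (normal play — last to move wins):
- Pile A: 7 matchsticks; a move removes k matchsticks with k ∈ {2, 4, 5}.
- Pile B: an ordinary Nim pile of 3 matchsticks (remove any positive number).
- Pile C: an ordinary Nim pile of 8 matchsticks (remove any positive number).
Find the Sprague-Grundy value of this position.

11

Build the Grundy sequence for pile A with g(k) = mex{g(k−s) : s ∈ {2, 4, 5}, s ≤ k}:
g(0) = mex{} = 0
g(1) = mex{} = 0
g(2) = mex{0} = 1
g(3) = mex{0} = 1
g(4) = mex{0,1} = 2
g(5) = mex{0,1} = 2
g(6) = mex{0,1,2} = 3
g(7) = mex{1,2} = 0
So g(7) = 0.
Pile B is a plain Nim pile of size 3, so its Grundy value is 3.
Pile C is a plain Nim pile of size 8, so its Grundy value is 8.
By the Sprague-Grundy theorem, the Grundy value of a sum of independent games is the XOR of the component values.
Combined value = 0 XOR 3 XOR 8 = 11.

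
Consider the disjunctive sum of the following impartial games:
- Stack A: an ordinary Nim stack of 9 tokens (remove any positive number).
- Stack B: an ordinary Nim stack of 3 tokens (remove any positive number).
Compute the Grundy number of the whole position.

10

Stack A is a plain Nim stack of size 9, so its Grundy value is 9.
Stack B is a plain Nim stack of size 3, so its Grundy value is 3.
By the Sprague-Grundy theorem, the Grundy value of a sum of independent games is the XOR of the component values.
Combined value = 9 XOR 3 = 10.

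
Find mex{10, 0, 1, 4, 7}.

2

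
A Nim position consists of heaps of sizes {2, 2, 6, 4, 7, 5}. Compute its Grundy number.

In binary:
  010  (2)
  010  (2)
  110  (6)
  100  (4)
  111  (7)
  101  (5)
  ---
  000  (0)

0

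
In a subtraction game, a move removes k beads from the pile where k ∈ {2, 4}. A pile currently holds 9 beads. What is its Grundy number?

1

Build the Grundy sequence with g(k) = mex{g(k−s) : s ∈ {2, 4}, s ≤ k}:
g(0) = mex{} = 0
g(1) = mex{} = 0
g(2) = mex{0} = 1
g(3) = mex{0} = 1
g(4) = mex{0,1} = 2
g(5) = mex{0,1} = 2
g(6) = mex{1,2} = 0
g(7) = mex{1,2} = 0
g(8) = mex{0,2} = 1
g(9) = mex{0,2} = 1
So g(9) = 1.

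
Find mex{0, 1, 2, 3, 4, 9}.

The values 0, 1, 2, 3, 4 are all present; 5 is the first non-negative integer missing from the set.

5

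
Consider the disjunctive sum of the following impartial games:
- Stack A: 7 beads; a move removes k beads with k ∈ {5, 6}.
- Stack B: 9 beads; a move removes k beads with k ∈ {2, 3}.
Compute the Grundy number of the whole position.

3

Grundy values for stack A (subtraction set {5, 6}):
g(0) = mex{} = 0
g(1) = mex{} = 0
g(2) = mex{} = 0
g(3) = mex{} = 0
g(4) = mex{} = 0
g(5) = mex{0} = 1
g(6) = mex{0} = 1
g(7) = mex{0} = 1
So g(7) = 1.
Build the Grundy sequence for stack B with g(k) = mex{g(k−s) : s ∈ {2, 3}, s ≤ k}:
k:     0  1  2  3  4  5  6  7  8  9
g(k):  0  0  1  1  2  0  0  1  1  2
So g(9) = 2.
The value of a disjunctive sum is the nim-sum of the parts.
Combined value = 1 XOR 2 = 3.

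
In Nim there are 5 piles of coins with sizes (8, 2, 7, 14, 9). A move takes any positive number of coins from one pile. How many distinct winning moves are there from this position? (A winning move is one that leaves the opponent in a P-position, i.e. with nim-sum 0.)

In binary:
  1000  (8)
  0010  (2)
  0111  (7)
  1110  (14)
  1001  (9)
  ----
  1010  (10)
The overall nim-sum is X = 10. A pile of size p has a winning move iff p XOR X < p (reduce it to p XOR X).
  8: 8 XOR 10 = 2 < 8 — winning move (to 2).
  2: 2 XOR 10 = 8 ≥ 2 — no move.
  7: 7 XOR 10 = 13 ≥ 7 — no move.
  14: 14 XOR 10 = 4 < 14 — winning move (to 4).
  9: 9 XOR 10 = 3 < 9 — winning move (to 3).
That gives 3 winning moves.

3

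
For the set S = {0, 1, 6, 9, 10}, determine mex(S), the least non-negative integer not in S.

The values 0, 1 are all present; 2 is the first non-negative integer missing from the set.

2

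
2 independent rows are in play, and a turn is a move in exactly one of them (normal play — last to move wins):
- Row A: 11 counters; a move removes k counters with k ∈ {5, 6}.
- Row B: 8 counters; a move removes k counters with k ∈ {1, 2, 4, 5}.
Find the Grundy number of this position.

2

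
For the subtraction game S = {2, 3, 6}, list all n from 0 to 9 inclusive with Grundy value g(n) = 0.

0, 1, 5, 9

Compute g(0), g(1), … for moves {2, 3, 6}:
k:     0  1  2  3  4  5  6  7  8  9
g(k):  0  0  1  1  2  0  3  1  2  0
The P-positions (g = 0) in 0..9 are 0, 1, 5, 9.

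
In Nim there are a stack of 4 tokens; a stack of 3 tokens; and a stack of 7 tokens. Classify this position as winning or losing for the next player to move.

Nim-sum: 4 XOR 3 XOR 7 = 0.
The nim-sum is 0, so this is a P-position: the player to move is in a losing position under optimal play.

Losing position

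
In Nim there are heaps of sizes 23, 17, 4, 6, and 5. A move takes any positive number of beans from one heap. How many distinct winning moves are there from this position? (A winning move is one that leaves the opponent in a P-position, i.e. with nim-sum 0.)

3

Compute the nim-sum pairwise:
23 XOR 17 = 6
6 XOR 4 = 2
2 XOR 6 = 4
4 XOR 5 = 1
The overall nim-sum is X = 1. A heap of size p has a winning move iff p XOR X < p (reduce it to p XOR X).
  23: 23 XOR 1 = 22 < 23 — winning move (to 22).
  17: 17 XOR 1 = 16 < 17 — winning move (to 16).
  4: 4 XOR 1 = 5 ≥ 4 — no move.
  6: 6 XOR 1 = 7 ≥ 6 — no move.
  5: 5 XOR 1 = 4 < 5 — winning move (to 4).
That gives 3 winning moves.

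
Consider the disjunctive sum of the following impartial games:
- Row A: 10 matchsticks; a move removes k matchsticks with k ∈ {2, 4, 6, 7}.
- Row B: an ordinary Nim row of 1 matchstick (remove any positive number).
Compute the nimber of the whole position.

1

Build the Grundy sequence for row A with g(k) = mex{g(k−s) : s ∈ {2, 4, 6, 7}, s ≤ k}:
g(0) = mex{} = 0
g(1) = mex{} = 0
g(2) = mex{0} = 1
g(3) = mex{0} = 1
g(4) = mex{0,1} = 2
g(5) = mex{0,1} = 2
g(6) = mex{0,1,2} = 3
g(7) = mex{0,1,2} = 3
g(8) = mex{0,1,2,3} = 4
g(9) = mex{1,2,3} = 0
g(10) = mex{1,2,3,4} = 0
So g(10) = 0.
Row B is a plain Nim row of size 1, so its Grundy value is 1.
The value of a disjunctive sum is the nim-sum of the parts.
Combined value = 0 XOR 1 = 1.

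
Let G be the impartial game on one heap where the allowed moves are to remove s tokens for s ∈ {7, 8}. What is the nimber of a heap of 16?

0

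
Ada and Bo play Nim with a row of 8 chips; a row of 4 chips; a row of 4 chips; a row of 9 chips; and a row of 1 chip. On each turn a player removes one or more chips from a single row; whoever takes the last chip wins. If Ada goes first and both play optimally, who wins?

Bo wins

In binary:
  1000  (8)
  0100  (4)
  0100  (4)
  1001  (9)
  0001  (1)
  ----
  0000  (0)
The nim-sum is 0, so this is a P-position: the player to move is in a losing position under optimal play; Ada is about to move from it and so loses — Bo wins.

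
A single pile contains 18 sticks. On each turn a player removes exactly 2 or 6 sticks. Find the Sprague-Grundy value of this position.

1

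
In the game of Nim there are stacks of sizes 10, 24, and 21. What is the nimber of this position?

Nim-sum: 10 XOR 24 XOR 21 = 7.

7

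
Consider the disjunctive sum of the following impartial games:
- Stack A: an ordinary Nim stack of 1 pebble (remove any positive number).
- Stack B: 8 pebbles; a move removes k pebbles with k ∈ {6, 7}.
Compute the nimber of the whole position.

0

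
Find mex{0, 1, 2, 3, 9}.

The values 0, 1, 2, 3 are all present; 4 is the first non-negative integer missing from the set.

4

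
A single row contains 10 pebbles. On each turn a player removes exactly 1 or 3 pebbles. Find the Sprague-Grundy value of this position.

Compute g(0), g(1), … for moves {1, 3}:
k:     0  1  2  3  4  5  6  7  8  9 10
g(k):  0  1  0  1  0  1  0  1  0  1  0
So g(10) = 0.

0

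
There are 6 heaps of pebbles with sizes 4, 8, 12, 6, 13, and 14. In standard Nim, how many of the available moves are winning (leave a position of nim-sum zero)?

Nim-sum: 4 ^ 8 ^ 12 ^ 6 ^ 13 ^ 14 = 5.
The overall nim-sum is X = 5. A heap of size p has a winning move iff p XOR X < p (reduce it to p XOR X).
  4: 4 XOR 5 = 1 < 4 — winning move (to 1).
  8: 8 XOR 5 = 13 ≥ 8 — no move.
  12: 12 XOR 5 = 9 < 12 — winning move (to 9).
  6: 6 XOR 5 = 3 < 6 — winning move (to 3).
  13: 13 XOR 5 = 8 < 13 — winning move (to 8).
  14: 14 XOR 5 = 11 < 14 — winning move (to 11).
That gives 5 winning moves.

5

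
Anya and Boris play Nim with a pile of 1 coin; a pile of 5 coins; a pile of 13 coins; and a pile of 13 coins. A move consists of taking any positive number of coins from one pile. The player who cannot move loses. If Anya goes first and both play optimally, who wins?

Anya wins

Compute the nim-sum pairwise:
1 XOR 5 = 4
4 XOR 13 = 9
9 XOR 13 = 4
The nim-sum is 4 ≠ 0, so this is an N-position: the player to move can win; Anya has a winning move.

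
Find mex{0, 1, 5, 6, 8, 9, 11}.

The values 0, 1 are all present; 2 is the first non-negative integer missing from the set.

2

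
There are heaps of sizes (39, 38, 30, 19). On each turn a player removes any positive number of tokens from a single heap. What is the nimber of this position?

Compute the nim-sum pairwise:
39 ⊕ 38 = 1
1 ⊕ 30 = 31
31 ⊕ 19 = 12

12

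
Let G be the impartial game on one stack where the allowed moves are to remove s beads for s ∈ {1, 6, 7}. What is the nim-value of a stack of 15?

1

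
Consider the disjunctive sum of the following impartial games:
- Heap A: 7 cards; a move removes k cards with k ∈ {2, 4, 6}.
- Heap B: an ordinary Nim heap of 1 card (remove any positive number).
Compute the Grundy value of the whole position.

Grundy values for heap A (subtraction set {2, 4, 6}):
g(0) = mex{} = 0
g(1) = mex{} = 0
g(2) = mex{0} = 1
g(3) = mex{0} = 1
g(4) = mex{0,1} = 2
g(5) = mex{0,1} = 2
g(6) = mex{0,1,2} = 3
g(7) = mex{0,1,2} = 3
So g(7) = 3.
Heap B is a plain Nim heap of size 1, so its Grundy value is 1.
The value of a disjunctive sum is the nim-sum of the parts.
Combined value = 3 XOR 1 = 2.

2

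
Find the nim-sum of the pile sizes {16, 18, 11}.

9

Write each in binary and XOR column by column:
  10000  (16)
  10010  (18)
  01011  (11)
  -----
  01001  (9)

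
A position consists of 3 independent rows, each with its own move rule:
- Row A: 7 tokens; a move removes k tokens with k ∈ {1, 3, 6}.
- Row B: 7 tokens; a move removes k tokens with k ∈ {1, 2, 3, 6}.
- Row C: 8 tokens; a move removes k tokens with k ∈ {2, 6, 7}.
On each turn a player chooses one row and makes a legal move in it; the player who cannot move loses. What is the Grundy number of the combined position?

Grundy values for row A (subtraction set {1, 3, 6}):
g(0) = mex{} = 0
g(1) = mex{0} = 1
g(2) = mex{1} = 0
g(3) = mex{0} = 1
g(4) = mex{1} = 0
g(5) = mex{0} = 1
g(6) = mex{0,1} = 2
g(7) = mex{0,1,2} = 3
So g(7) = 3.
Grundy values for row B (subtraction set {1, 2, 3, 6}):
g(0) = mex{} = 0
g(1) = mex{0} = 1
g(2) = mex{0,1} = 2
g(3) = mex{0,1,2} = 3
g(4) = mex{1,2,3} = 0
g(5) = mex{0,2,3} = 1
g(6) = mex{0,1,3} = 2
g(7) = mex{0,1,2} = 3
So g(7) = 3.
For row C, compute g(0), g(1), … with moves {2, 6, 7}:
k:     0  1  2  3  4  5  6  7  8
g(k):  0  0  1  1  0  0  1  1  2
So g(8) = 2.
By the Sprague-Grundy theorem, the Grundy value of a sum of independent games is the XOR of the component values.
Combined value = 3 ⊕ 3 ⊕ 2 = 2.

2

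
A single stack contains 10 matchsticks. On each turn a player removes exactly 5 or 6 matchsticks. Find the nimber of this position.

2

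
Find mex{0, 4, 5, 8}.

0 is in the set but 1 is not, so the mex is 1.

1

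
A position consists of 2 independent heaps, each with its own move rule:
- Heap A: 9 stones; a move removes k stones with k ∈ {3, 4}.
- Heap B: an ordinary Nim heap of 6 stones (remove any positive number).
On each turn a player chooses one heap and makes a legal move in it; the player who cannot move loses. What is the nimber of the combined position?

Build the Grundy sequence for heap A with g(k) = mex{g(k−s) : s ∈ {3, 4}, s ≤ k}:
g(0) = mex{} = 0
g(1) = mex{} = 0
g(2) = mex{} = 0
g(3) = mex{0} = 1
g(4) = mex{0} = 1
g(5) = mex{0} = 1
g(6) = mex{0,1} = 2
g(7) = mex{1} = 0
g(8) = mex{1} = 0
g(9) = mex{1,2} = 0
So g(9) = 0.
Heap B is a plain Nim heap of size 6, so its Grundy value is 6.
By the Sprague-Grundy theorem, the Grundy value of a sum of independent games is the XOR of the component values.
Combined value = 0 XOR 6 = 6.

6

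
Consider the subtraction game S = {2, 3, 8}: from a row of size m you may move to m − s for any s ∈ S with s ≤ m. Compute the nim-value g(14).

2

Compute g(0), g(1), … for moves {2, 3, 8}:
k:     0  1  2  3  4  5  6  7  8  9 10 11 12 13 14
g(k):  0  0  1  1  2  0  0  1  1  2  0  0  1  1  2
So g(14) = 2.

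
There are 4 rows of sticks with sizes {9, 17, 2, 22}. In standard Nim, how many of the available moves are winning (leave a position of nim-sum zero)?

Compute the nim-sum pairwise:
9 ⊕ 17 = 24
24 ⊕ 2 = 26
26 ⊕ 22 = 12
The overall nim-sum is X = 12. A row of size p has a winning move iff p XOR X < p (reduce it to p XOR X).
  9: 9 XOR 12 = 5 < 9 — winning move (to 5).
  17: 17 XOR 12 = 29 ≥ 17 — no move.
  2: 2 XOR 12 = 14 ≥ 2 — no move.
  22: 22 XOR 12 = 26 ≥ 22 — no move.
That gives 1 winning move.

1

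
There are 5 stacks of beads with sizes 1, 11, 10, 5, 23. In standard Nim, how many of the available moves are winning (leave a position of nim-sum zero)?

Compute the nim-sum pairwise:
1 XOR 11 = 10
10 XOR 10 = 0
0 XOR 5 = 5
5 XOR 23 = 18
The overall nim-sum is X = 18. A stack of size p has a winning move iff p XOR X < p (reduce it to p XOR X).
  1: 1 XOR 18 = 19 ≥ 1 — no move.
  11: 11 XOR 18 = 25 ≥ 11 — no move.
  10: 10 XOR 18 = 24 ≥ 10 — no move.
  5: 5 XOR 18 = 23 ≥ 5 — no move.
  23: 23 XOR 18 = 5 < 23 — winning move (to 5).
That gives 1 winning move.

1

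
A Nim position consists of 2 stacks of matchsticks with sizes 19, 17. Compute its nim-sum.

Nim-sum: 19 ⊕ 17 = 2.

2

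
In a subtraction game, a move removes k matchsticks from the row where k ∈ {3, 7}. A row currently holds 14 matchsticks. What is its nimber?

Build the Grundy sequence with g(k) = mex{g(k−s) : s ∈ {3, 7}, s ≤ k}:
k:     0  1  2  3  4  5  6  7  8  9 10 11 12 13 14
g(k):  0  0  0  1  1  1  0  2  2  1  0  0  0  1  1
So g(14) = 1.

1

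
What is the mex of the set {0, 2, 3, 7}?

0 is in the set but 1 is not, so the mex is 1.

1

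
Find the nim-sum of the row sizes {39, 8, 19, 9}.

Nim-sum: 39 XOR 8 XOR 19 XOR 9 = 53.

53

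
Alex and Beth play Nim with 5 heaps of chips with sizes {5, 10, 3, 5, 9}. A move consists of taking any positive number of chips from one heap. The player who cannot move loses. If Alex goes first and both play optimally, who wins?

Nim-sum: 5 ⊕ 10 ⊕ 3 ⊕ 5 ⊕ 9 = 0.
The nim-sum is 0, so this is a P-position: the player to move is in a losing position under optimal play; Alex is about to move from it and so loses — Beth wins.

Beth wins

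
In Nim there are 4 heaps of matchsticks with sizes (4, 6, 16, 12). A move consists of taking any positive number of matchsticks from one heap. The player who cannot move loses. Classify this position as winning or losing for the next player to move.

Winning position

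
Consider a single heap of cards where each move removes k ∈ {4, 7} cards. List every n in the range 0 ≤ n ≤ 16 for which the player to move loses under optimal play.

Compute g(0), g(1), … for moves {4, 7}:
k:     0  1  2  3  4  5  6  7  8  9 10 11 12 13 14 15 16
g(k):  0  0  0  0  1  1  1  1  2  2  2  0  0  0  0  1  1
The P-positions (g = 0) in 0..16 are 0, 1, 2, 3, 11, 12, 13, 14.

0, 1, 2, 3, 11, 12, 13, 14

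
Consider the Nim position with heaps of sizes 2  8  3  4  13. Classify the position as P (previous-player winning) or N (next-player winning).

P-position

Nim-sum: 2 XOR 8 XOR 3 XOR 4 XOR 13 = 0.
The nim-sum is 0, so this is a P-position: the player to move is in a losing position under optimal play.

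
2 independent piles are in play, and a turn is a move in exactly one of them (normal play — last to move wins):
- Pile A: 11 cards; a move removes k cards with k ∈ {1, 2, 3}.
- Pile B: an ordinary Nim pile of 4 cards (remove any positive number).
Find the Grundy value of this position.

7

Build the Grundy sequence for pile A with g(k) = mex{g(k−s) : s ∈ {1, 2, 3}, s ≤ k}:
g(0) = mex{} = 0
g(1) = mex{0} = 1
g(2) = mex{0,1} = 2
g(3) = mex{0,1,2} = 3
g(4) = mex{1,2,3} = 0
g(5) = mex{0,2,3} = 1
g(6) = mex{0,1,3} = 2
g(7) = mex{0,1,2} = 3
g(8) = mex{1,2,3} = 0
g(9) = mex{0,2,3} = 1
g(10) = mex{0,1,3} = 2
g(11) = mex{0,1,2} = 3
So g(11) = 3.
Pile B is a plain Nim pile of size 4, so its Grundy value is 4.
The value of a disjunctive sum is the nim-sum of the parts.
Combined value = 3 XOR 4 = 7.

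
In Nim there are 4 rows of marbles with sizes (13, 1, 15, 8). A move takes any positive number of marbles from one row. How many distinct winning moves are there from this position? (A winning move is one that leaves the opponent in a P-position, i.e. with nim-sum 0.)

3

Nim-sum: 13 XOR 1 XOR 15 XOR 8 = 11.
The overall nim-sum is X = 11. A row of size p has a winning move iff p XOR X < p (reduce it to p XOR X).
  13: 13 XOR 11 = 6 < 13 — winning move (to 6).
  1: 1 XOR 11 = 10 ≥ 1 — no move.
  15: 15 XOR 11 = 4 < 15 — winning move (to 4).
  8: 8 XOR 11 = 3 < 8 — winning move (to 3).
That gives 3 winning moves.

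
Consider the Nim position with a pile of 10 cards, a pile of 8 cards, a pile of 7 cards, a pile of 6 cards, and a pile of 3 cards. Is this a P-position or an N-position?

P-position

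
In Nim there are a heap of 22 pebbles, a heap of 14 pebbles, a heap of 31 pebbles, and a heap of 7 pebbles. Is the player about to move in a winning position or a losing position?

Losing position

Nim-sum: 22 XOR 14 XOR 31 XOR 7 = 0.
The nim-sum is 0, so this is a P-position: the player to move is in a losing position under optimal play.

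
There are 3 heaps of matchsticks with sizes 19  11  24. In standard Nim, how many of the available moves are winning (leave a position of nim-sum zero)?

0

Bitwise XOR of the heap sizes:
  10011  (19)
  01011  (11)
  11000  (24)
  -----
  00000  (0)
The nim-sum is already 0, so every move leaves a nonzero nim-sum — there are no winning moves.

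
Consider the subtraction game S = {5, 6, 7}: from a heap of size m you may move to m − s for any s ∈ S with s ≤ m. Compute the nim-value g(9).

1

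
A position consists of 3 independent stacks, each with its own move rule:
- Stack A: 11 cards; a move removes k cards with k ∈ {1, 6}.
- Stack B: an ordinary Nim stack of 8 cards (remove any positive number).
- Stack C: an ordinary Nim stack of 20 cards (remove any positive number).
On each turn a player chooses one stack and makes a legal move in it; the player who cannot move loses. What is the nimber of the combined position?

Build the Grundy sequence for stack A with g(k) = mex{g(k−s) : s ∈ {1, 6}, s ≤ k}:
k:     0  1  2  3  4  5  6  7  8  9 10 11
g(k):  0  1  0  1  0  1  2  0  1  0  1  0
So g(11) = 0.
Stack B is a plain Nim stack of size 8, so its Grundy value is 8.
Stack C is a plain Nim stack of size 20, so its Grundy value is 20.
By the Sprague-Grundy theorem, the Grundy value of a sum of independent games is the XOR of the component values.
Combined value = 0 XOR 8 XOR 20 = 28.

28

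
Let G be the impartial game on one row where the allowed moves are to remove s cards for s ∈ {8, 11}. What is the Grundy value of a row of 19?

0

Grundy values for subtraction set {8, 11}:
k:     0  1  2  3  4  5  6  7  8  9 10 11 12 13 14 15 16 17 18 19
g(k):  0  0  0  0  0  0  0  0  1  1  1  1  1  1  1  1  2  2  2  0
So g(19) = 0.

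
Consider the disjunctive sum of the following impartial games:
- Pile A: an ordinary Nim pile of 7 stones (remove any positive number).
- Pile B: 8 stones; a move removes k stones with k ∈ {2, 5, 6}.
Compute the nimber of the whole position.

7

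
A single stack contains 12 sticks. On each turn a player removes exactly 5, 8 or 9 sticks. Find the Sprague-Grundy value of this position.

2

Compute g(0), g(1), … for moves {5, 8, 9}:
k:     0  1  2  3  4  5  6  7  8  9 10 11 12
g(k):  0  0  0  0  0  1  1  1  1  1  2  2  2
So g(12) = 2.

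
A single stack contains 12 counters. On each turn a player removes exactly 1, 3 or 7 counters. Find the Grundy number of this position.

0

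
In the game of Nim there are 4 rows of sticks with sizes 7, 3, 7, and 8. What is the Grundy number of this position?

In binary:
  0111  (7)
  0011  (3)
  0111  (7)
  1000  (8)
  ----
  1011  (11)

11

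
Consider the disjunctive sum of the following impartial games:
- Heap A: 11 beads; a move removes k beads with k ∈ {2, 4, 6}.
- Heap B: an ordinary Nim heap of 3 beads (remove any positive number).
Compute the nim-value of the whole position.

2

For heap A, compute g(0), g(1), … with moves {2, 4, 6}:
g(0) = mex{} = 0
g(1) = mex{} = 0
g(2) = mex{0} = 1
g(3) = mex{0} = 1
g(4) = mex{0,1} = 2
g(5) = mex{0,1} = 2
g(6) = mex{0,1,2} = 3
g(7) = mex{0,1,2} = 3
g(8) = mex{1,2,3} = 0
g(9) = mex{1,2,3} = 0
g(10) = mex{0,2,3} = 1
g(11) = mex{0,2,3} = 1
So g(11) = 1.
Heap B is a plain Nim heap of size 3, so its Grundy value is 3.
By the Sprague-Grundy theorem, the Grundy value of a sum of independent games is the XOR of the component values.
Combined value = 1 ⊕ 3 = 2.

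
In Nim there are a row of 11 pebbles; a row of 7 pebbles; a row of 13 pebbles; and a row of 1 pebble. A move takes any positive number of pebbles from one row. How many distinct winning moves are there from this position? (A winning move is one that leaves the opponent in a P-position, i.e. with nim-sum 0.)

0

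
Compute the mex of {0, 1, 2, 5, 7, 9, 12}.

3

The values 0, 1, 2 are all present; 3 is the first non-negative integer missing from the set.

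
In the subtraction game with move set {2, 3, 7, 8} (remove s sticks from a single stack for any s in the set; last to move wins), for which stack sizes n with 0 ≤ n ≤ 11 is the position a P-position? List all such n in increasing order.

0, 1, 5, 6, 10, 11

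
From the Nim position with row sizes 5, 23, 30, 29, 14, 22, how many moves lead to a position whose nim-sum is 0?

Nim-sum: 5 ⊕ 23 ⊕ 30 ⊕ 29 ⊕ 14 ⊕ 22 = 9.
The overall nim-sum is X = 9. A row of size p has a winning move iff p XOR X < p (reduce it to p XOR X).
  5: 5 XOR 9 = 12 ≥ 5 — no move.
  23: 23 XOR 9 = 30 ≥ 23 — no move.
  30: 30 XOR 9 = 23 < 30 — winning move (to 23).
  29: 29 XOR 9 = 20 < 29 — winning move (to 20).
  14: 14 XOR 9 = 7 < 14 — winning move (to 7).
  22: 22 XOR 9 = 31 ≥ 22 — no move.
That gives 3 winning moves.

3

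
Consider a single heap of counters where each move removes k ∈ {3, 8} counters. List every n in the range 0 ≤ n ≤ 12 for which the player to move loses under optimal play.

Grundy values for subtraction set {3, 8}:
g(0) = mex{} = 0
g(1) = mex{} = 0
g(2) = mex{} = 0
g(3) = mex{0} = 1
g(4) = mex{0} = 1
g(5) = mex{0} = 1
g(6) = mex{1} = 0
g(7) = mex{1} = 0
g(8) = mex{0,1} = 2
g(9) = mex{0} = 1
g(10) = mex{0} = 1
g(11) = mex{1,2} = 0
g(12) = mex{1} = 0
The P-positions (g = 0) in 0..12 are 0, 1, 2, 6, 7, 11, 12.

0, 1, 2, 6, 7, 11, 12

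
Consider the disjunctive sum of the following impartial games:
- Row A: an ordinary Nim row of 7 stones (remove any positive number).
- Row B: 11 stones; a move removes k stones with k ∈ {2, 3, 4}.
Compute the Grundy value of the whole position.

Row A is a plain Nim row of size 7, so its Grundy value is 7.
Build the Grundy sequence for row B with g(k) = mex{g(k−s) : s ∈ {2, 3, 4}, s ≤ k}:
k:     0  1  2  3  4  5  6  7  8  9 10 11
g(k):  0  0  1  1  2  2  0  0  1  1  2  2
So g(11) = 2.
The value of a disjunctive sum is the nim-sum of the parts.
Combined value = 7 XOR 2 = 5.

5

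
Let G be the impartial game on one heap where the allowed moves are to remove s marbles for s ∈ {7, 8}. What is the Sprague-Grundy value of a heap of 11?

1

Compute g(0), g(1), … for moves {7, 8}:
g(0) = mex{} = 0
g(1) = mex{} = 0
g(2) = mex{} = 0
g(3) = mex{} = 0
g(4) = mex{} = 0
g(5) = mex{} = 0
g(6) = mex{} = 0
g(7) = mex{0} = 1
g(8) = mex{0} = 1
g(9) = mex{0} = 1
g(10) = mex{0} = 1
g(11) = mex{0} = 1
So g(11) = 1.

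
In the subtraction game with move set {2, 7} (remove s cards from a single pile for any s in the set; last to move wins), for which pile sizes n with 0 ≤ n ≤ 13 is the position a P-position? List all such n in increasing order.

Build the Grundy sequence with g(k) = mex{g(k−s) : s ∈ {2, 7}, s ≤ k}:
g(0) = mex{} = 0
g(1) = mex{} = 0
g(2) = mex{0} = 1
g(3) = mex{0} = 1
g(4) = mex{1} = 0
g(5) = mex{1} = 0
g(6) = mex{0} = 1
g(7) = mex{0} = 1
g(8) = mex{0,1} = 2
g(9) = mex{1} = 0
g(10) = mex{1,2} = 0
g(11) = mex{0} = 1
g(12) = mex{0} = 1
g(13) = mex{1} = 0
The P-positions (g = 0) in 0..13 are 0, 1, 4, 5, 9, 10, 13.

0, 1, 4, 5, 9, 10, 13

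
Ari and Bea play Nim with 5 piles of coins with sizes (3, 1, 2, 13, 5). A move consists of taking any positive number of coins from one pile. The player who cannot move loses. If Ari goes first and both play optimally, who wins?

Write each in binary and XOR column by column:
  0011  (3)
  0001  (1)
  0010  (2)
  1101  (13)
  0101  (5)
  ----
  1000  (8)
The nim-sum is 8 ≠ 0, so this is an N-position: the player to move can win; Ari has a winning move.

Ari wins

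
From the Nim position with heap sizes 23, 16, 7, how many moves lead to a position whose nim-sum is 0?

0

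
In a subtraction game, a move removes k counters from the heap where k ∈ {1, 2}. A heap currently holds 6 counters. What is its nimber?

Build the Grundy sequence with g(k) = mex{g(k−s) : s ∈ {1, 2}, s ≤ k}:
g(0) = mex{} = 0
g(1) = mex{0} = 1
g(2) = mex{0,1} = 2
g(3) = mex{1,2} = 0
g(4) = mex{0,2} = 1
g(5) = mex{0,1} = 2
g(6) = mex{1,2} = 0
So g(6) = 0.

0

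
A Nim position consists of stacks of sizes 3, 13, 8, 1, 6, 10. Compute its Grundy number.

11

Nim-sum: 3 ⊕ 13 ⊕ 8 ⊕ 1 ⊕ 6 ⊕ 10 = 11.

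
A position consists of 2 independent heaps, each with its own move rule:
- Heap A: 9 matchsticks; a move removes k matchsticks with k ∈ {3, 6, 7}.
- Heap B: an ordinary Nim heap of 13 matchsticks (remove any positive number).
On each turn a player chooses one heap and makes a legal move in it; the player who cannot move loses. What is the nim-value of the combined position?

14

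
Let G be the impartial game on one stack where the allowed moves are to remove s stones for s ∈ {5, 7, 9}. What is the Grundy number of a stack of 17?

Build the Grundy sequence with g(k) = mex{g(k−s) : s ∈ {5, 7, 9}, s ≤ k}:
k:     0  1  2  3  4  5  6  7  8  9 10 11 12 13 14 15 16 17
g(k):  0  0  0  0  0  1  1  1  1  1  2  2  2  2  0  0  0  0
So g(17) = 0.

0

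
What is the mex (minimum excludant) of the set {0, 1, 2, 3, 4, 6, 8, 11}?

The values 0, 1, 2, 3, 4 are all present; 5 is the first non-negative integer missing from the set.

5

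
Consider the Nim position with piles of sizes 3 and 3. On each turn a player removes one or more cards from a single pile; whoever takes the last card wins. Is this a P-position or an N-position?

P-position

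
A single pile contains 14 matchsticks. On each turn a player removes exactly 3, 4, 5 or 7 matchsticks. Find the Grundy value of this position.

Compute g(0), g(1), … for moves {3, 4, 5, 7}:
k:     0  1  2  3  4  5  6  7  8  9 10 11 12 13 14
g(k):  0  0  0  1  1  1  2  2  2  3  0  0  0  1  1
So g(14) = 1.

1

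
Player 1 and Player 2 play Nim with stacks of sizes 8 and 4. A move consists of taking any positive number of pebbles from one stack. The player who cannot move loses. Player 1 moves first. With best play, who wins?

Player 1 wins

Compute the nim-sum pairwise:
8 ⊕ 4 = 12
The nim-sum is 12 ≠ 0, so this is an N-position: the player to move can win; Player 1 has a winning move.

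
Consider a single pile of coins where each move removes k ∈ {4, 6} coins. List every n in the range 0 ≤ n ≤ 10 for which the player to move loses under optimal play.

0, 1, 2, 3, 10

Build the Grundy sequence with g(k) = mex{g(k−s) : s ∈ {4, 6}, s ≤ k}:
g(0) = mex{} = 0
g(1) = mex{} = 0
g(2) = mex{} = 0
g(3) = mex{} = 0
g(4) = mex{0} = 1
g(5) = mex{0} = 1
g(6) = mex{0} = 1
g(7) = mex{0} = 1
g(8) = mex{0,1} = 2
g(9) = mex{0,1} = 2
g(10) = mex{1} = 0
The P-positions (g = 0) in 0..10 are 0, 1, 2, 3, 10.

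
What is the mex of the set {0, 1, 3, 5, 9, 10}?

2

The values 0, 1 are all present; 2 is the first non-negative integer missing from the set.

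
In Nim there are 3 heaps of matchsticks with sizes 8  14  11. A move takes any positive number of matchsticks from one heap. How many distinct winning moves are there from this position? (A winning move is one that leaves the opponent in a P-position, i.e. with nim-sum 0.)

3

Bitwise XOR of the heap sizes:
  1000  (8)
  1110  (14)
  1011  (11)
  ----
  1101  (13)
The overall nim-sum is X = 13. A heap of size p has a winning move iff p XOR X < p (reduce it to p XOR X).
  8: 8 XOR 13 = 5 < 8 — winning move (to 5).
  14: 14 XOR 13 = 3 < 14 — winning move (to 3).
  11: 11 XOR 13 = 6 < 11 — winning move (to 6).
That gives 3 winning moves.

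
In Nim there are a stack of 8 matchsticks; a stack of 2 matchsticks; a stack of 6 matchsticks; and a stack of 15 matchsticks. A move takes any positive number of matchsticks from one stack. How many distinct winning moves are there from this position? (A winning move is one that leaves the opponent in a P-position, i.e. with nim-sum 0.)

Write each in binary and XOR column by column:
  1000  (8)
  0010  (2)
  0110  (6)
  1111  (15)
  ----
  0011  (3)
The overall nim-sum is X = 3. A stack of size p has a winning move iff p XOR X < p (reduce it to p XOR X).
  8: 8 XOR 3 = 11 ≥ 8 — no move.
  2: 2 XOR 3 = 1 < 2 — winning move (to 1).
  6: 6 XOR 3 = 5 < 6 — winning move (to 5).
  15: 15 XOR 3 = 12 < 15 — winning move (to 12).
That gives 3 winning moves.

3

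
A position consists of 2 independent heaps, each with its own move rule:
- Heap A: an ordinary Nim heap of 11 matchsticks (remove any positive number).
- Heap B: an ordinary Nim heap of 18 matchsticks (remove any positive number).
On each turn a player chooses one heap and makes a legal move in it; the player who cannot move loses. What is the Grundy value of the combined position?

25

Heap A is a plain Nim heap of size 11, so its Grundy value is 11.
Heap B is a plain Nim heap of size 18, so its Grundy value is 18.
By the Sprague-Grundy theorem, the Grundy value of a sum of independent games is the XOR of the component values.
Combined value = 11 XOR 18 = 25.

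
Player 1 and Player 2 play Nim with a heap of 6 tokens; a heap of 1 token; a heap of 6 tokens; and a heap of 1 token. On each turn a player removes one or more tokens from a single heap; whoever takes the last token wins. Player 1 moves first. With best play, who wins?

Nim-sum: 6 ^ 1 ^ 6 ^ 1 = 0.
The nim-sum is 0, so this is a P-position: the player to move is in a losing position under optimal play; Player 1 is about to move from it and so loses — Player 2 wins.

Player 2 wins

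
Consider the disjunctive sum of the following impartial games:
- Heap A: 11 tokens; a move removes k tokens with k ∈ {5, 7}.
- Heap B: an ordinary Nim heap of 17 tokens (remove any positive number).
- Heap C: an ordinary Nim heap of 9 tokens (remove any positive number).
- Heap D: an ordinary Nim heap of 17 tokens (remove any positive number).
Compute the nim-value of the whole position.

11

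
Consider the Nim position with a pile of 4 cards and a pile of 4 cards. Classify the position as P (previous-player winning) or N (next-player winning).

P-position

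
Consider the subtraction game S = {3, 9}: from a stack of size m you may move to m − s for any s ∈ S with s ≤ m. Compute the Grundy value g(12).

0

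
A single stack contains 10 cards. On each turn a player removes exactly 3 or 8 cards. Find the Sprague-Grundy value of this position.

1

Build the Grundy sequence with g(k) = mex{g(k−s) : s ∈ {3, 8}, s ≤ k}:
g(0) = mex{} = 0
g(1) = mex{} = 0
g(2) = mex{} = 0
g(3) = mex{0} = 1
g(4) = mex{0} = 1
g(5) = mex{0} = 1
g(6) = mex{1} = 0
g(7) = mex{1} = 0
g(8) = mex{0,1} = 2
g(9) = mex{0} = 1
g(10) = mex{0} = 1
So g(10) = 1.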